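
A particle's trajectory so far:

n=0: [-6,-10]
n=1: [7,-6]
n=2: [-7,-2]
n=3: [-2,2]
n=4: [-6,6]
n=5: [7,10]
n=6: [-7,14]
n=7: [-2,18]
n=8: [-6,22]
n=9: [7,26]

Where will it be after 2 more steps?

The first coordinate repeats the cycle [-6, 7, -7, -2] with period 4; step 11 mod 4 = 3, giving -2.
The second coordinate changes by +4 each step, so at step 11 it is -10 + 11·(4) = 34.

[-2,34]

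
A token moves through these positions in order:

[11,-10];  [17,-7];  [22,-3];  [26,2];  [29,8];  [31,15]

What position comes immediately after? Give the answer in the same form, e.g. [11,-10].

Taking differences between consecutive positions: [+6,+3], [+5,+4], [+4,+5], [+3,+6], [+2,+7]. These grow by [-1,+1] each step.
step 6: [31,15] + [+1,+8] → [32,23]

[32,23]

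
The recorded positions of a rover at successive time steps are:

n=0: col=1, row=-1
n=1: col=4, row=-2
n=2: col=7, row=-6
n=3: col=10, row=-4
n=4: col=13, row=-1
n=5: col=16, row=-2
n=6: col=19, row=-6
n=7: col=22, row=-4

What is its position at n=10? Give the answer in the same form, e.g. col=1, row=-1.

The col coordinate changes by +3 each step, so at step 10 it is 1 + 10·(3) = 31.
The row coordinate repeats the cycle [-1, -2, -6, -4] with period 4; step 10 mod 4 = 2, giving -6.

col=31, row=-6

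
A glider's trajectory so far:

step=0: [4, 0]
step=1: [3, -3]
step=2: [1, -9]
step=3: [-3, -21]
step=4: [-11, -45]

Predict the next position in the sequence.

Step-to-step displacements: [-1, -3], [-2, -6], [-4, -12], [-8, -24]; each is 2× the previous.
step 5: [-11, -45] + [-16, -48] → [-27, -93]

[-27, -93]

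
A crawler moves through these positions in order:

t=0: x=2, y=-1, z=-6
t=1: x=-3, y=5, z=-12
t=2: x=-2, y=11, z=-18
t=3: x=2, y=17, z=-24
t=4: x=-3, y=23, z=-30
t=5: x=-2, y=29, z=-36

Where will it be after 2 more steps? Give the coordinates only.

X: cycles through 2, -3, -2 every 3 steps. Step 7 lands at position 1 of the cycle → -3.
Y: linear, +6 per step → 41 at step 7.
Z: linear, -6 per step → -48 at step 7.

x=-3, y=41, z=-48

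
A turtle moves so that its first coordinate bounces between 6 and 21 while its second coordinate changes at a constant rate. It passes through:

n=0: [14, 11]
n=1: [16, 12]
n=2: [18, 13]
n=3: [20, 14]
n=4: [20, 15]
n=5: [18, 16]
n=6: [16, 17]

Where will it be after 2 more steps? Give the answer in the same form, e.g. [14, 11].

The first coordinate travels 2 per step and bounces off the walls at 6 and 21.
  step 7: 16 → 14
  step 8: 14 → 12
The second coordinate changes by +1 each step: at step 8 it is 19.

[12, 19]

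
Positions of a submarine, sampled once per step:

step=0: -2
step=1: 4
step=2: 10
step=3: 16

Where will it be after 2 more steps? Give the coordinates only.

28

Each step adds +6 to the position.
step 4: 16 + 6 → 22
step 5: 22 + 6 → 28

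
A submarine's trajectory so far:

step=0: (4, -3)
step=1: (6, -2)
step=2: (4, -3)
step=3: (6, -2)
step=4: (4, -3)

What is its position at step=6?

Consecutive displacements (+2, +1), (-2, -1), (+2, +1), (-2, -1) scale by a factor of -1 each step.
step 5: (4, -3) + (+2, +1) → (6, -2)
step 6: (6, -2) + (-2, -1) → (4, -3)

(4, -3)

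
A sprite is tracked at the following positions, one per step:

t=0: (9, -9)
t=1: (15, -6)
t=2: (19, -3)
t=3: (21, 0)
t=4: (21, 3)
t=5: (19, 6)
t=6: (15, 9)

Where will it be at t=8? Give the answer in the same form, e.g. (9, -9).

(1, 15)

Taking differences between consecutive positions: (+6, +3), (+4, +3), (+2, +3), (+0, +3), (-2, +3), (-4, +3). These grow by (-2, +0) each step.
step 7: (15, 9) + (-6, +3) → (9, 12)
step 8: (9, 12) + (-8, +3) → (1, 15)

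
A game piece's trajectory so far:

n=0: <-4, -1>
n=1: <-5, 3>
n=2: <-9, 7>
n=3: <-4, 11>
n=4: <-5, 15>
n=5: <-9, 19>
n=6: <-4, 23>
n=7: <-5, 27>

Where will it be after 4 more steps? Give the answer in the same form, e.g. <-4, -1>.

<-9, 43>

First: cycles through -4, -5, -9 every 3 steps. Step 11 lands at position 2 of the cycle → -9.
Second: linear, +4 per step → 43 at step 11.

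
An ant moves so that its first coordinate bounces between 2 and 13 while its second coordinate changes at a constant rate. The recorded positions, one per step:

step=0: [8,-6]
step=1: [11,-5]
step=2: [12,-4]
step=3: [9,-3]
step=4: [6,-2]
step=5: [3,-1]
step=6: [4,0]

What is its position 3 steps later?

The first coordinate travels 3 per step and bounces off the walls at 2 and 13.
  step 7: 4 → 7
  step 8: 7 → 10
  step 9: 10 → 13
The second coordinate changes by +1 each step: at step 9 it is 3.

[13,3]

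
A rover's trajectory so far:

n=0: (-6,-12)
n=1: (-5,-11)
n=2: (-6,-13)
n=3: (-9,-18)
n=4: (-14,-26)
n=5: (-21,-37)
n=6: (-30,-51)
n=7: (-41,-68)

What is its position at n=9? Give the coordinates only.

(-69,-111)

Successive displacements: (+1,+1), (-1,-2), (-3,-5), (-5,-8), (-7,-11), (-9,-14), (-11,-17) — each changes by (-2,-3).
step 8: (-41,-68) + (-13,-20) → (-54,-88)
step 9: (-54,-88) + (-15,-23) → (-69,-111)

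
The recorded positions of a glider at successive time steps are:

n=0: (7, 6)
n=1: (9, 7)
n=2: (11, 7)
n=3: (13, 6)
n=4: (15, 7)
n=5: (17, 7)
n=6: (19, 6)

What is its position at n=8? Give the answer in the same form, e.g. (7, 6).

(23, 7)

First: linear, +2 per step → 23 at step 8.
Second: cycles through 6, 7, 7 every 3 steps. Step 8 lands at position 2 of the cycle → 7.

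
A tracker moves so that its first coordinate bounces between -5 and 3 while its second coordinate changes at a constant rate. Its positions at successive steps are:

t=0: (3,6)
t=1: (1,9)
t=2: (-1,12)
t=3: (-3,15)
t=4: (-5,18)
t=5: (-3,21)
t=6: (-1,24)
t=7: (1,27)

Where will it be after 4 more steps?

The first coordinate travels 2 per step and bounces off the walls at -5 and 3.
  step 8: 1 → 3
  step 9: 3 → 1
  step 10: 1 → -1
  step 11: -1 → -3
The second coordinate changes by +3 each step: at step 11 it is 39.

(-3,39)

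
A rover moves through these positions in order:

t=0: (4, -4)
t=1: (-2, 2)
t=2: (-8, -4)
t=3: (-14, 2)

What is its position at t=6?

The first coordinate changes by -6 each step, so at step 6 it is 4 + 6·(-6) = -32.
The second coordinate repeats the cycle [-4, 2] with period 2; step 6 mod 2 = 0, giving -4.

(-32, -4)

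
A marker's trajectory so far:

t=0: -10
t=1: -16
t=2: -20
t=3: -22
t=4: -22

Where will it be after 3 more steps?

-10

Taking differences between consecutive positions: -6, -4, -2, +0. These grow by +2 each step.
step 5: -22 + 2 → -20
step 6: -20 + 4 → -16
step 7: -16 + 6 → -10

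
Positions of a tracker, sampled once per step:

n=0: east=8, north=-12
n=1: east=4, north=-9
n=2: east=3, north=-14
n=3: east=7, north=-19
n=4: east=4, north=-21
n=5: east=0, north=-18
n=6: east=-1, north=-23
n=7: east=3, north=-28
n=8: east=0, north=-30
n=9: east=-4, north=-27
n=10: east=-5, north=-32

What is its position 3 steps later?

east=-8, north=-36

Step-to-step displacements: (-4, +3), (-1, -5), (+4, -5), (-3, -2), (-4, +3), (-1, -5), (+4, -5), (-3, -2), (-4, +3), (-1, -5) — a repeating cycle of length 4.
step 11: apply (+4, -5) → east=-1, north=-37
step 12: apply (-3, -2) → east=-4, north=-39
step 13: apply (-4, +3) → east=-8, north=-36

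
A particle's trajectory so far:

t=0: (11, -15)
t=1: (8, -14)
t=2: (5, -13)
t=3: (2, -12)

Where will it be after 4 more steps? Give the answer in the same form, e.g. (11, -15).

Each step adds (-3, +1) to the position.
step 4: (2, -12) + (-3, +1) → (-1, -11)
step 5: (-1, -11) + (-3, +1) → (-4, -10)
step 6: (-4, -10) + (-3, +1) → (-7, -9)
step 7: (-7, -9) + (-3, +1) → (-10, -8)

(-10, -8)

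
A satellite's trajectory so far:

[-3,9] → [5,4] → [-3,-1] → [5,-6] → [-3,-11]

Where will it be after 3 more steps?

The first coordinate repeats the cycle [-3, 5] with period 2; step 7 mod 2 = 1, giving 5.
The second coordinate changes by -5 each step, so at step 7 it is 9 + 7·(-5) = -26.

[5,-26]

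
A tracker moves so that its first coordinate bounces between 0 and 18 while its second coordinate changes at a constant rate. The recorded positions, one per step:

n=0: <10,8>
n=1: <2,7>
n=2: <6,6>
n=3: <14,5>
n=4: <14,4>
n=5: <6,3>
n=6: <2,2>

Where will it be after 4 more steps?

<2,-2>

The first coordinate travels 8 per step and bounces off the walls at 0 and 18.
  step 7: 2 → 10
  step 8: 10 → 18
  step 9: 18 → 10
  step 10: 10 → 2
The second coordinate changes by -1 each step: at step 10 it is -2.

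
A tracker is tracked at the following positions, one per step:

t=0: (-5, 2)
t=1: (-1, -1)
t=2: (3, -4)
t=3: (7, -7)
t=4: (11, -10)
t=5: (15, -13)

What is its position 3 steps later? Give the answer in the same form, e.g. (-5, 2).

(27, -22)

The position changes by (+4, -3) every step.
step 6: (15, -13) + (+4, -3) → (19, -16)
step 7: (19, -16) + (+4, -3) → (23, -19)
step 8: (23, -19) + (+4, -3) → (27, -22)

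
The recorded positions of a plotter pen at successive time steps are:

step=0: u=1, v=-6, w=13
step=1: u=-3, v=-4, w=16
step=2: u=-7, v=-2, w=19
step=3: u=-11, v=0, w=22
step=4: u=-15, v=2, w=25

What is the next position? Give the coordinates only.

Each step adds (-4,+2,+3) to the position.
step 5: u=-15, v=2, w=25 + (-4,+2,+3) → u=-19, v=4, w=28

u=-19, v=4, w=28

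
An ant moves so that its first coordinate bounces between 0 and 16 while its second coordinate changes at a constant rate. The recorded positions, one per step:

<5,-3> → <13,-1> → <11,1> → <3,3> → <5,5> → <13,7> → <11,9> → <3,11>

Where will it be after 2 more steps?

<13,15>

The first coordinate reflects between 0 and 16, moving 8 per step.
  step 8: 3 → 5
  step 9: 5 → 13
The second coordinate changes by +2 each step: at step 9 it is 15.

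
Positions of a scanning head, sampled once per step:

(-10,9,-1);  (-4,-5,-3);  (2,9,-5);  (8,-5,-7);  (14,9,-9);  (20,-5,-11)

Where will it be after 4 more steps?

(44,-5,-19)

First: linear, +6 per step → 44 at step 9.
Second: cycles through 9, -5 every 2 steps. Step 9 lands at position 1 of the cycle → -5.
Third: linear, -2 per step → -19 at step 9.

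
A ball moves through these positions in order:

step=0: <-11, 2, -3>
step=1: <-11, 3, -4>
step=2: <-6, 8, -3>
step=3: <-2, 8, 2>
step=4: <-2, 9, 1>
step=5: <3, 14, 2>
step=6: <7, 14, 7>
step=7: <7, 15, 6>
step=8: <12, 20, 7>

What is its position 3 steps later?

Step-to-step displacements: <+0, +1, -1>, <+5, +5, +1>, <+4, +0, +5>, <+0, +1, -1>, <+5, +5, +1>, <+4, +0, +5>, <+0, +1, -1>, <+5, +5, +1> — a repeating cycle of length 3.
step 9: apply <+4, +0, +5> → <16, 20, 12>
step 10: apply <+0, +1, -1> → <16, 21, 11>
step 11: apply <+5, +5, +1> → <21, 26, 12>

<21, 26, 12>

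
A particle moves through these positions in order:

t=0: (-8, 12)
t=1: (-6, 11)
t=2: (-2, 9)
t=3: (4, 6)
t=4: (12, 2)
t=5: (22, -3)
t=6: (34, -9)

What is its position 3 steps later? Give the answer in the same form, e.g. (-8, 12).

Successive displacements: (+2, -1), (+4, -2), (+6, -3), (+8, -4), (+10, -5), (+12, -6) — each changes by (+2, -1).
step 7: (34, -9) + (+14, -7) → (48, -16)
step 8: (48, -16) + (+16, -8) → (64, -24)
step 9: (64, -24) + (+18, -9) → (82, -33)

(82, -33)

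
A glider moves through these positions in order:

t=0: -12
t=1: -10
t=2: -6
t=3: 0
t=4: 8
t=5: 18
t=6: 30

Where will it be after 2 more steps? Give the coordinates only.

Successive displacements: +2, +4, +6, +8, +10, +12 — each changes by +2.
step 7: 30 + 14 → 44
step 8: 44 + 16 → 60

60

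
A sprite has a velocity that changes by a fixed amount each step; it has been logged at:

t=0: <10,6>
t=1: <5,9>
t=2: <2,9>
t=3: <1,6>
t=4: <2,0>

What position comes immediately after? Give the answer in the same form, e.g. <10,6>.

Successive displacements: <-5,+3>, <-3,+0>, <-1,-3>, <+1,-6> — each changes by <+2,-3>.
step 5: <2,0> + <+3,-9> → <5,-9>

<5,-9>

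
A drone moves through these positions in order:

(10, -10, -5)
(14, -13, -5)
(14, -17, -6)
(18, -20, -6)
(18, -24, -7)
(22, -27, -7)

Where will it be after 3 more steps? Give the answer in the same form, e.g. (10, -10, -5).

(26, -38, -9)

Differencing gives (+4, -3, +0), (+0, -4, -1), (+4, -3, +0), (+0, -4, -1), (+4, -3, +0). This is the pattern (+4, -3, +0), (+0, -4, -1) repeated.
step 6: apply (+0, -4, -1) → (22, -31, -8)
step 7: apply (+4, -3, +0) → (26, -34, -8)
step 8: apply (+0, -4, -1) → (26, -38, -9)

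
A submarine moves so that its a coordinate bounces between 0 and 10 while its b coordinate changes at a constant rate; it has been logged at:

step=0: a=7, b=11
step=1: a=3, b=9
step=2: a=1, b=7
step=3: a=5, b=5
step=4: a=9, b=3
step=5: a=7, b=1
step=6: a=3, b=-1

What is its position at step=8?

The a coordinate reflects between 0 and 10, moving 4 per step.
  step 7: 3 → 1
  step 8: 1 → 5
The b coordinate changes by -2 each step: at step 8 it is -5.

a=5, b=-5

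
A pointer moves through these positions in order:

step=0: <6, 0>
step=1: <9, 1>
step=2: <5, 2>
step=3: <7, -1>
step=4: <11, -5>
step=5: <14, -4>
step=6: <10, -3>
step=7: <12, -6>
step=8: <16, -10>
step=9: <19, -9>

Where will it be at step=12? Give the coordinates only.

<21, -15>

Step-to-step displacements: <+3, +1>, <-4, +1>, <+2, -3>, <+4, -4>, <+3, +1>, <-4, +1>, <+2, -3>, <+4, -4>, <+3, +1> — a repeating cycle of length 4.
step 10: apply <-4, +1> → <15, -8>
step 11: apply <+2, -3> → <17, -11>
step 12: apply <+4, -4> → <21, -15>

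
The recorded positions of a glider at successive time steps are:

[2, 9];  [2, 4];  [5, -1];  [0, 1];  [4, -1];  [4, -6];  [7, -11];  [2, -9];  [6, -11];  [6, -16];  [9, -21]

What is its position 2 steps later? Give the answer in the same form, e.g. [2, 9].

Differencing gives [+0, -5], [+3, -5], [-5, +2], [+4, -2], [+0, -5], [+3, -5], [-5, +2], [+4, -2], [+0, -5], [+3, -5]. This is the pattern [+0, -5], [+3, -5], [-5, +2], [+4, -2] repeated.
step 11: apply [-5, +2] → [4, -19]
step 12: apply [+4, -2] → [8, -21]

[8, -21]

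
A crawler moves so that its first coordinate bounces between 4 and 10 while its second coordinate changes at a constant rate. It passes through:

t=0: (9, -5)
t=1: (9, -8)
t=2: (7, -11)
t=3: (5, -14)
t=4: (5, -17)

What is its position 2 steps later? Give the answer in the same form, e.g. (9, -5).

The first coordinate travels 2 per step and bounces off the walls at 4 and 10.
  step 5: 5 → 7
  step 6: 7 → 9
The second coordinate changes by -3 each step: at step 6 it is -23.

(9, -23)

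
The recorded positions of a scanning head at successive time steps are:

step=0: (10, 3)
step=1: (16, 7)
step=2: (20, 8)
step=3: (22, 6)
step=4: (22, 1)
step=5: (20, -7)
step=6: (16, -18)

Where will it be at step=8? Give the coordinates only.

(2, -49)

Taking differences between consecutive positions: (+6, +4), (+4, +1), (+2, -2), (+0, -5), (-2, -8), (-4, -11). These grow by (-2, -3) each step.
step 7: (16, -18) + (-6, -14) → (10, -32)
step 8: (10, -32) + (-8, -17) → (2, -49)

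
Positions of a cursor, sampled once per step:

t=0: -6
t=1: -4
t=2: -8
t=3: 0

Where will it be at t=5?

Step-to-step displacements: +2, -4, +8; each is -2× the previous.
step 4: 0 − 16 → -16
step 5: -16 + 32 → 16

16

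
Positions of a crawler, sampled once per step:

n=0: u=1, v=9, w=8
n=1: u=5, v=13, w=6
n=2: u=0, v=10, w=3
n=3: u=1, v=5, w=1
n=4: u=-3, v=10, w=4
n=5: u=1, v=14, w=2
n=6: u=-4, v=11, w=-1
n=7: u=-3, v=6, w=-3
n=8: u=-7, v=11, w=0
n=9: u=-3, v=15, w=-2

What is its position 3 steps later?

u=-11, v=12, w=-4

Differencing gives (+4, +4, -2), (-5, -3, -3), (+1, -5, -2), (-4, +5, +3), (+4, +4, -2), (-5, -3, -3), (+1, -5, -2), (-4, +5, +3), (+4, +4, -2). This is the pattern (+4, +4, -2), (-5, -3, -3), (+1, -5, -2), (-4, +5, +3) repeated.
step 10: apply (-5, -3, -3) → u=-8, v=12, w=-5
step 11: apply (+1, -5, -2) → u=-7, v=7, w=-7
step 12: apply (-4, +5, +3) → u=-11, v=12, w=-4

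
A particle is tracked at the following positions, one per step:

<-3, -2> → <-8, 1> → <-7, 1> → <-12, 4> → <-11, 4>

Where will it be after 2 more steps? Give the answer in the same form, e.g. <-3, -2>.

<-15, 7>

Differencing gives <-5, +3>, <+1, +0>, <-5, +3>, <+1, +0>. This is the pattern <-5, +3>, <+1, +0> repeated.
step 5: apply <-5, +3> → <-16, 7>
step 6: apply <+1, +0> → <-15, 7>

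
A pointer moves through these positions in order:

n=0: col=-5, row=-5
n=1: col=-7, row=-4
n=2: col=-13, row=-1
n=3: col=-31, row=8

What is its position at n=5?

The jumps are (-2,+1), (-6,+3), (-18,+9) — a geometric progression with ratio 3.
step 4: col=-31, row=8 + (-54,+27) → col=-85, row=35
step 5: col=-85, row=35 + (-162,+81) → col=-247, row=116

col=-247, row=116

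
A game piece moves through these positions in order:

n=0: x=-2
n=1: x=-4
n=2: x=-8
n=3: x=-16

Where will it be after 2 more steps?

Consecutive displacements -2, -4, -8 scale by a factor of 2 each step.
step 4: -16 − 16 → x=-32
step 5: -32 − 32 → x=-64

x=-64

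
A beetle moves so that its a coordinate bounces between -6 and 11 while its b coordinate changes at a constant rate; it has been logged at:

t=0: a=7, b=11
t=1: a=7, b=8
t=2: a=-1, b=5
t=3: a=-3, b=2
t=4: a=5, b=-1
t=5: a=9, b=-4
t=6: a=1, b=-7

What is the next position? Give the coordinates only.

The a coordinate travels 8 per step and bounces off the walls at -6 and 11.
  step 7: 1 → -5
The b coordinate changes by -3 each step: at step 7 it is -10.

a=-5, b=-10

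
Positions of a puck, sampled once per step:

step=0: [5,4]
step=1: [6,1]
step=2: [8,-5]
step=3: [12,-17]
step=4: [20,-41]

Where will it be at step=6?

[68,-185]

Consecutive displacements [+1,-3], [+2,-6], [+4,-12], [+8,-24] scale by a factor of 2 each step.
step 5: [20,-41] + [+16,-48] → [36,-89]
step 6: [36,-89] + [+32,-96] → [68,-185]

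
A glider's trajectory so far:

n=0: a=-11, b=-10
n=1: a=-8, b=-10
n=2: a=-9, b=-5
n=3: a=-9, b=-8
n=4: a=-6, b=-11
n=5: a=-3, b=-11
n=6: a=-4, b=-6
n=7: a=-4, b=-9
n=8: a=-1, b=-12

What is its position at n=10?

a=1, b=-7

Differencing gives (+3, +0), (-1, +5), (+0, -3), (+3, -3), (+3, +0), (-1, +5), (+0, -3), (+3, -3). This is the pattern (+3, +0), (-1, +5), (+0, -3), (+3, -3) repeated.
step 9: apply (+3, +0) → a=2, b=-12
step 10: apply (-1, +5) → a=1, b=-7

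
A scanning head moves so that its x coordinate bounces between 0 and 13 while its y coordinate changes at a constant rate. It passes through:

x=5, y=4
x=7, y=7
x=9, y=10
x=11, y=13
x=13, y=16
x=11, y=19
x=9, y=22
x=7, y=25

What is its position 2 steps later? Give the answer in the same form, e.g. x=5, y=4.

The x coordinate reflects between 0 and 13, moving 2 per step.
  step 8: 7 → 5
  step 9: 5 → 3
The y coordinate changes by +3 each step: at step 9 it is 31.

x=3, y=31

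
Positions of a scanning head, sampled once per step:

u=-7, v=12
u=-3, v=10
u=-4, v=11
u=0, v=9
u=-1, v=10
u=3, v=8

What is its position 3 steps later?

Step-to-step displacements: (+4, -2), (-1, +1), (+4, -2), (-1, +1), (+4, -2) — a repeating cycle of length 2.
step 6: apply (-1, +1) → u=2, v=9
step 7: apply (+4, -2) → u=6, v=7
step 8: apply (-1, +1) → u=5, v=8

u=5, v=8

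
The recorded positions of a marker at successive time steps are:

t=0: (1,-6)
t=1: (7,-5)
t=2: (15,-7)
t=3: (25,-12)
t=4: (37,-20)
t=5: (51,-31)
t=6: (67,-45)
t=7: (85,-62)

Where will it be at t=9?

(127,-105)

Taking differences between consecutive positions: (+6,+1), (+8,-2), (+10,-5), (+12,-8), (+14,-11), (+16,-14), (+18,-17). These grow by (+2,-3) each step.
step 8: (85,-62) + (+20,-20) → (105,-82)
step 9: (105,-82) + (+22,-23) → (127,-105)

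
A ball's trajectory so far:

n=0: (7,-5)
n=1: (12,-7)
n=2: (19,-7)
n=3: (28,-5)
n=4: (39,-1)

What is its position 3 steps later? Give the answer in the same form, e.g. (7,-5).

Successive displacements: (+5,-2), (+7,+0), (+9,+2), (+11,+4) — each changes by (+2,+2).
step 5: (39,-1) + (+13,+6) → (52,5)
step 6: (52,5) + (+15,+8) → (67,13)
step 7: (67,13) + (+17,+10) → (84,23)

(84,23)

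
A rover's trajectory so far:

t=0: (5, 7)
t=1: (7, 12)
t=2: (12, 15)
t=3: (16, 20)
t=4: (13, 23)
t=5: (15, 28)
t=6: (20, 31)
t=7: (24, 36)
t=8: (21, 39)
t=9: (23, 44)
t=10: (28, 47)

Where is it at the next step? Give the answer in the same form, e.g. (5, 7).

Differencing gives (+2, +5), (+5, +3), (+4, +5), (-3, +3), (+2, +5), (+5, +3), (+4, +5), (-3, +3), (+2, +5), (+5, +3). This is the pattern (+2, +5), (+5, +3), (+4, +5), (-3, +3) repeated.
step 11: apply (+4, +5) → (32, 52)

(32, 52)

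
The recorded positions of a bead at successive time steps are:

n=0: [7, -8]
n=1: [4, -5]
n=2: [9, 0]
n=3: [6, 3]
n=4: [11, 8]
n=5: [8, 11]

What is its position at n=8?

Step-to-step displacements: [-3, +3], [+5, +5], [-3, +3], [+5, +5], [-3, +3] — a repeating cycle of length 2.
step 6: apply [+5, +5] → [13, 16]
step 7: apply [-3, +3] → [10, 19]
step 8: apply [+5, +5] → [15, 24]

[15, 24]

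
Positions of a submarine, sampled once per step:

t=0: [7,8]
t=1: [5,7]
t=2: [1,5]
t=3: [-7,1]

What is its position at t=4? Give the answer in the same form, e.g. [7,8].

[-23,-7]

Consecutive displacements [-2,-1], [-4,-2], [-8,-4] scale by a factor of 2 each step.
step 4: [-7,1] + [-16,-8] → [-23,-7]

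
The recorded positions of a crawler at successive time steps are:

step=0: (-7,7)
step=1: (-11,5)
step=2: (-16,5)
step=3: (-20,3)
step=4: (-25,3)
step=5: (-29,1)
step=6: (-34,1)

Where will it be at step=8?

The moves between consecutive positions are (-4,-2), (-5,+0), (-4,-2), (-5,+0), (-4,-2), (-5,+0); they repeat the 2-cycle [(-4,-2), (-5,+0)].
step 7: apply (-4,-2) → (-38,-1)
step 8: apply (-5,+0) → (-43,-1)

(-43,-1)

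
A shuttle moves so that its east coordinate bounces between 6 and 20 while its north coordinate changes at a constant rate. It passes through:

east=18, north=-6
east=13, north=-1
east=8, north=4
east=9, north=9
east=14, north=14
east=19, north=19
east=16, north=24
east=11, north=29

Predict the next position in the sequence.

The east coordinate reflects between 6 and 20, moving 5 per step.
  step 8: 11 → 6
The north coordinate changes by +5 each step: at step 8 it is 34.

east=6, north=34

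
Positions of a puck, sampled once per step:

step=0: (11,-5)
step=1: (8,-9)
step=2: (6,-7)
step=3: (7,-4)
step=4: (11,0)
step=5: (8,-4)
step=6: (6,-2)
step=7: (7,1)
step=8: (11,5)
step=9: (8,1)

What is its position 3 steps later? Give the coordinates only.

Step-to-step displacements: (-3,-4), (-2,+2), (+1,+3), (+4,+4), (-3,-4), (-2,+2), (+1,+3), (+4,+4), (-3,-4) — a repeating cycle of length 4.
step 10: apply (-2,+2) → (6,3)
step 11: apply (+1,+3) → (7,6)
step 12: apply (+4,+4) → (11,10)

(11,10)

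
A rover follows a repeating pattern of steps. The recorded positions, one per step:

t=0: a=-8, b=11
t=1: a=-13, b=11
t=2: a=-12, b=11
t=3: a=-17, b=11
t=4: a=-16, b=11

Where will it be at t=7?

The moves between consecutive positions are (-5, +0), (+1, +0), (-5, +0), (+1, +0); they repeat the 2-cycle [(-5, +0), (+1, +0)].
step 5: apply (-5, +0) → a=-21, b=11
step 6: apply (+1, +0) → a=-20, b=11
step 7: apply (-5, +0) → a=-25, b=11

a=-25, b=11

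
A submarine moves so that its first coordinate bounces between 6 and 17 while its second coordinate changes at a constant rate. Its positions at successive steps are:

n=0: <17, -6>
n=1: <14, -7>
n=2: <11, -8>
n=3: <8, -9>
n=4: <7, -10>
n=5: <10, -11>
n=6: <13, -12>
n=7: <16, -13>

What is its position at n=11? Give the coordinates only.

<6, -17>

The first coordinate travels 3 per step and bounces off the walls at 6 and 17.
  step 8: 16 → 15
  step 9: 15 → 12
  step 10: 12 → 9
  step 11: 9 → 6
The second coordinate changes by -1 each step: at step 11 it is -17.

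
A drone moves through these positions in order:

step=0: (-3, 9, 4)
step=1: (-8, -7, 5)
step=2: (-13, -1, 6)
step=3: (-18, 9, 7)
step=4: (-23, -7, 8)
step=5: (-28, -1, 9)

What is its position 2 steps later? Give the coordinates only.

First: linear, -5 per step → -38 at step 7.
Second: cycles through 9, -7, -1 every 3 steps. Step 7 lands at position 1 of the cycle → -7.
Third: linear, +1 per step → 11 at step 7.

(-38, -7, 11)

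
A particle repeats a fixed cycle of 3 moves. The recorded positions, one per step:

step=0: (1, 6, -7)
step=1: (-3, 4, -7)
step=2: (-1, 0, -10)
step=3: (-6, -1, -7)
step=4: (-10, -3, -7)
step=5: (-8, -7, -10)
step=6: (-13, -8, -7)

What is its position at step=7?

(-17, -10, -7)

Step-to-step displacements: (-4, -2, +0), (+2, -4, -3), (-5, -1, +3), (-4, -2, +0), (+2, -4, -3), (-5, -1, +3) — a repeating cycle of length 3.
step 7: apply (-4, -2, +0) → (-17, -10, -7)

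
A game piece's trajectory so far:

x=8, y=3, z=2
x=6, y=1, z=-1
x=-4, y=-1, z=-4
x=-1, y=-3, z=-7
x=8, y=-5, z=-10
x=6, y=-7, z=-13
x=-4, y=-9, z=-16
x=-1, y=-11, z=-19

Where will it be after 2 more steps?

x=6, y=-15, z=-25

X: cycles through 8, 6, -4, -1 every 4 steps. Step 9 lands at position 1 of the cycle → 6.
Y: linear, -2 per step → -15 at step 9.
Z: linear, -3 per step → -25 at step 9.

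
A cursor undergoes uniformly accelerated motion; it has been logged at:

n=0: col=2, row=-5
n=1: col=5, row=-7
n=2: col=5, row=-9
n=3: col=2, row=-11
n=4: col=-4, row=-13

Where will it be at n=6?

col=-25, row=-17

Successive displacements: (+3, -2), (+0, -2), (-3, -2), (-6, -2) — each changes by (-3, +0).
step 5: col=-4, row=-13 + (-9, -2) → col=-13, row=-15
step 6: col=-13, row=-15 + (-12, -2) → col=-25, row=-17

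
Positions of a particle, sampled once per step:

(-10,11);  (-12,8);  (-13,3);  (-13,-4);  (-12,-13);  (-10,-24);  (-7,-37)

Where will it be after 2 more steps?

(2,-69)

Successive displacements: (-2,-3), (-1,-5), (+0,-7), (+1,-9), (+2,-11), (+3,-13) — each changes by (+1,-2).
step 7: (-7,-37) + (+4,-15) → (-3,-52)
step 8: (-3,-52) + (+5,-17) → (2,-69)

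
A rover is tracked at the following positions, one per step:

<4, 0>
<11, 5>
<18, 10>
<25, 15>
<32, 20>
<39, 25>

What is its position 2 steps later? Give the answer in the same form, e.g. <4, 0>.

<53, 35>

Each step adds <+7, +5> to the position.
step 6: <39, 25> + <+7, +5> → <46, 30>
step 7: <46, 30> + <+7, +5> → <53, 35>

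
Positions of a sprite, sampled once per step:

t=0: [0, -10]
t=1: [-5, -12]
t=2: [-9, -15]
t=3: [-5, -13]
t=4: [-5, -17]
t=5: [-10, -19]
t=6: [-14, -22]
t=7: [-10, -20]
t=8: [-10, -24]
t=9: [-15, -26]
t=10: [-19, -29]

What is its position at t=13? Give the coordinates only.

[-20, -33]

Differencing gives [-5, -2], [-4, -3], [+4, +2], [+0, -4], [-5, -2], [-4, -3], [+4, +2], [+0, -4], [-5, -2], [-4, -3]. This is the pattern [-5, -2], [-4, -3], [+4, +2], [+0, -4] repeated.
step 11: apply [+4, +2] → [-15, -27]
step 12: apply [+0, -4] → [-15, -31]
step 13: apply [-5, -2] → [-20, -33]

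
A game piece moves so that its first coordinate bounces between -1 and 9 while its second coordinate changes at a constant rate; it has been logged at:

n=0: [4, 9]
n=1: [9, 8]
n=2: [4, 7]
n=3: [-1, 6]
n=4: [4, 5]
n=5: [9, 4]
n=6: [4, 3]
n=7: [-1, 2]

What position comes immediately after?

[4, 1]

The first coordinate travels 5 per step and bounces off the walls at -1 and 9.
  step 8: -1 → 4
The second coordinate changes by -1 each step: at step 8 it is 1.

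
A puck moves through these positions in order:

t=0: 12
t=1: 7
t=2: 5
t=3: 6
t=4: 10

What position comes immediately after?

Successive displacements: -5, -2, +1, +4 — each changes by +3.
step 5: 10 + 7 → 17

17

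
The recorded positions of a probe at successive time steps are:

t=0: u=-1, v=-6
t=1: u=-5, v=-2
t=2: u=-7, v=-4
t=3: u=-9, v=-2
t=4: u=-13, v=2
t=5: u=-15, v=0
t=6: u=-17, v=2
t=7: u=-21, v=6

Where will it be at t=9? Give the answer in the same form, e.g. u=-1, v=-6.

Differencing gives (-4,+4), (-2,-2), (-2,+2), (-4,+4), (-2,-2), (-2,+2), (-4,+4). This is the pattern (-4,+4), (-2,-2), (-2,+2) repeated.
step 8: apply (-2,-2) → u=-23, v=4
step 9: apply (-2,+2) → u=-25, v=6

u=-25, v=6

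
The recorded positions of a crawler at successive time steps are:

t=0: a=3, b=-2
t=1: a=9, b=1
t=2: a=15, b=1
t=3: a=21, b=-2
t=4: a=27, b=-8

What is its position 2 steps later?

First differences are (+6,+3), (+6,+0), (+6,-3), (+6,-6); their common second difference is (+0,-3) (constant acceleration).
step 5: a=27, b=-8 + (+6,-9) → a=33, b=-17
step 6: a=33, b=-17 + (+6,-12) → a=39, b=-29

a=39, b=-29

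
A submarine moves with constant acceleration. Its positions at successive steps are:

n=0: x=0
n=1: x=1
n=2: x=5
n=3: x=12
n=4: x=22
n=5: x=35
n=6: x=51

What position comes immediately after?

x=70

Taking differences between consecutive positions: +1, +4, +7, +10, +13, +16. These grow by +3 each step.
step 7: 51 + 19 → x=70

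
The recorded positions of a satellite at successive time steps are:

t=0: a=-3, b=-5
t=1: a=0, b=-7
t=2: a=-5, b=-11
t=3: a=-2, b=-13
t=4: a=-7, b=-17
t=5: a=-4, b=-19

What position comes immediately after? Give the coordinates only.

a=-9, b=-23

Step-to-step displacements: (+3, -2), (-5, -4), (+3, -2), (-5, -4), (+3, -2) — a repeating cycle of length 2.
step 6: apply (-5, -4) → a=-9, b=-23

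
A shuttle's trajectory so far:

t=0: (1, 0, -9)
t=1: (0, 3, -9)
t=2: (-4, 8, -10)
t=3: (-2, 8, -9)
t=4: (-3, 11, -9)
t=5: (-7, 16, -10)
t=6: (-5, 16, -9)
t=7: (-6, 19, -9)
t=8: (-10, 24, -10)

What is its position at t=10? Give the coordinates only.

(-9, 27, -9)

The moves between consecutive positions are (-1, +3, +0), (-4, +5, -1), (+2, +0, +1), (-1, +3, +0), (-4, +5, -1), (+2, +0, +1), (-1, +3, +0), (-4, +5, -1); they repeat the 3-cycle [(-1, +3, +0), (-4, +5, -1), (+2, +0, +1)].
step 9: apply (+2, +0, +1) → (-8, 24, -9)
step 10: apply (-1, +3, +0) → (-9, 27, -9)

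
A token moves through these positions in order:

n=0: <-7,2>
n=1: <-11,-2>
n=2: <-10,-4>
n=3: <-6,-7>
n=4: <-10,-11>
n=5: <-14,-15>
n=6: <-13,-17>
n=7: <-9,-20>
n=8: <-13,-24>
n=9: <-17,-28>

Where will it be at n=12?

Differencing gives <-4,-4>, <+1,-2>, <+4,-3>, <-4,-4>, <-4,-4>, <+1,-2>, <+4,-3>, <-4,-4>, <-4,-4>. This is the pattern <-4,-4>, <+1,-2>, <+4,-3>, <-4,-4> repeated.
step 10: apply <+1,-2> → <-16,-30>
step 11: apply <+4,-3> → <-12,-33>
step 12: apply <-4,-4> → <-16,-37>

<-16,-37>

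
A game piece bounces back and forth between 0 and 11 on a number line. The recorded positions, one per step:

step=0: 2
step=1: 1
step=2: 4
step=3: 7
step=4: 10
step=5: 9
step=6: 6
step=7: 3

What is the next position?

The value travels 3 per step and bounces off the walls at 0 and 11.
  step 8: 3 → 0

0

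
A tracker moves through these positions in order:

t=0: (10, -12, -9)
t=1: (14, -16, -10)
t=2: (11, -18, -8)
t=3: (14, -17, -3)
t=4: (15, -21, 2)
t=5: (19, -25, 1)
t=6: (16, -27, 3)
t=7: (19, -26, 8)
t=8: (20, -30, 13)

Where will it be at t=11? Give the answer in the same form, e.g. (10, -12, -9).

Differencing gives (+4, -4, -1), (-3, -2, +2), (+3, +1, +5), (+1, -4, +5), (+4, -4, -1), (-3, -2, +2), (+3, +1, +5), (+1, -4, +5). This is the pattern (+4, -4, -1), (-3, -2, +2), (+3, +1, +5), (+1, -4, +5) repeated.
step 9: apply (+4, -4, -1) → (24, -34, 12)
step 10: apply (-3, -2, +2) → (21, -36, 14)
step 11: apply (+3, +1, +5) → (24, -35, 19)

(24, -35, 19)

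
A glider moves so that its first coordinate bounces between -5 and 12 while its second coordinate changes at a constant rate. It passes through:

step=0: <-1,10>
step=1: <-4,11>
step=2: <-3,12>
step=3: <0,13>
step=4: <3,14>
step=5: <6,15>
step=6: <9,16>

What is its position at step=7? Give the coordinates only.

<12,17>

The first coordinate travels 3 per step and bounces off the walls at -5 and 12.
  step 7: 9 → 12
The second coordinate changes by +1 each step: at step 7 it is 17.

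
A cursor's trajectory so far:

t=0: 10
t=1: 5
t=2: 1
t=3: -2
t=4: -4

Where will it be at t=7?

Successive displacements: -5, -4, -3, -2 — each changes by +1.
step 5: -4 − 1 → -5
step 6: -5 + 0 → -5
step 7: -5 + 1 → -4

-4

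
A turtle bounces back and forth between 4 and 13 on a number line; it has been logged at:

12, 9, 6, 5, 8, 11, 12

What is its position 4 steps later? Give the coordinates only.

The value travels 3 per step and bounces off the walls at 4 and 13.
  step 7: 12 → 9
  step 8: 9 → 6
  step 9: 6 → 5
  step 10: 5 → 8

8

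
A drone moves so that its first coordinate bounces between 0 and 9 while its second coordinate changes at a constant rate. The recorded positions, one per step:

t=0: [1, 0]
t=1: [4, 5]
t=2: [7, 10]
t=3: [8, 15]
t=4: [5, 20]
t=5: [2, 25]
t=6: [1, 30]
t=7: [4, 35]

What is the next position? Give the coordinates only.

[7, 40]

The first coordinate reflects between 0 and 9, moving 3 per step.
  step 8: 4 → 7
The second coordinate changes by +5 each step: at step 8 it is 40.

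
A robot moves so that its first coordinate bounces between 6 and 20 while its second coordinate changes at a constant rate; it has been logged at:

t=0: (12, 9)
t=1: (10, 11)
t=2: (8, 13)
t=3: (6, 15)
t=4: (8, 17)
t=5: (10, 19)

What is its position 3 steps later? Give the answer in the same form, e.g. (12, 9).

(16, 25)

The first coordinate travels 2 per step and bounces off the walls at 6 and 20.
  step 6: 10 → 12
  step 7: 12 → 14
  step 8: 14 → 16
The second coordinate changes by +2 each step: at step 8 it is 25.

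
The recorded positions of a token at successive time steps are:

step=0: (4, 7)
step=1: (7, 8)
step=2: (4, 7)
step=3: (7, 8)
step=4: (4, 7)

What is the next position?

(7, 8)

Consecutive displacements (+3, +1), (-3, -1), (+3, +1), (-3, -1) scale by a factor of -1 each step.
step 5: (4, 7) + (+3, +1) → (7, 8)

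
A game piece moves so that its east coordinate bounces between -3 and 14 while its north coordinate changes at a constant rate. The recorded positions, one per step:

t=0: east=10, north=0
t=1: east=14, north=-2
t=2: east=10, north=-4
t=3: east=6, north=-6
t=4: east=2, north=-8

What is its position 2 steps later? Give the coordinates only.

east=0, north=-12

The east coordinate travels 4 per step and bounces off the walls at -3 and 14.
  step 5: 2 → -2
  step 6: -2 → 0
The north coordinate changes by -2 each step: at step 6 it is -12.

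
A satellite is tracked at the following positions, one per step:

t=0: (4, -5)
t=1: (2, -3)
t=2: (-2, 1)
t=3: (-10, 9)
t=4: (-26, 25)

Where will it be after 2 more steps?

(-122, 121)

The jumps are (-2, +2), (-4, +4), (-8, +8), (-16, +16) — a geometric progression with ratio 2.
step 5: (-26, 25) + (-32, +32) → (-58, 57)
step 6: (-58, 57) + (-64, +64) → (-122, 121)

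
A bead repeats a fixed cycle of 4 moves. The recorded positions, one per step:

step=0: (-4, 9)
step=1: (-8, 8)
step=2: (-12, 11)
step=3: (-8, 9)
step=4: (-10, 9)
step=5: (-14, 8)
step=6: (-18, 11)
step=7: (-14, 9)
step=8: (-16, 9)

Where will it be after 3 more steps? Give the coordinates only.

The moves between consecutive positions are (-4, -1), (-4, +3), (+4, -2), (-2, +0), (-4, -1), (-4, +3), (+4, -2), (-2, +0); they repeat the 4-cycle [(-4, -1), (-4, +3), (+4, -2), (-2, +0)].
step 9: apply (-4, -1) → (-20, 8)
step 10: apply (-4, +3) → (-24, 11)
step 11: apply (+4, -2) → (-20, 9)

(-20, 9)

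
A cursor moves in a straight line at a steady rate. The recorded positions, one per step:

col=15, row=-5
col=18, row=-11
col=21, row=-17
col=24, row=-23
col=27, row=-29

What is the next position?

col=30, row=-35

The position changes by (+3, -6) every step.
step 5: col=27, row=-29 + (+3, -6) → col=30, row=-35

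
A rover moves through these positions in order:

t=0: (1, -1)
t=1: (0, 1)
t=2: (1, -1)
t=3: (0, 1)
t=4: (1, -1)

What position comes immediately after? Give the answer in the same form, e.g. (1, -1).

(0, 1)

The jumps are (-1, +2), (+1, -2), (-1, +2), (+1, -2) — a geometric progression with ratio -1.
step 5: (1, -1) + (-1, +2) → (0, 1)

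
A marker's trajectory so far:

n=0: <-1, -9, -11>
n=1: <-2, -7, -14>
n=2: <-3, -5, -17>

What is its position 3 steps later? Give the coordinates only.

The position changes by <-1, +2, -3> every step.
step 3: <-3, -5, -17> + <-1, +2, -3> → <-4, -3, -20>
step 4: <-4, -3, -20> + <-1, +2, -3> → <-5, -1, -23>
step 5: <-5, -1, -23> + <-1, +2, -3> → <-6, 1, -26>

<-6, 1, -26>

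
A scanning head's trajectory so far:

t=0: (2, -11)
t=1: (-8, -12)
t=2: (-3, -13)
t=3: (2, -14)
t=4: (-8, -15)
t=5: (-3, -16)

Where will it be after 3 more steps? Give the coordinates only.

First: cycles through 2, -8, -3 every 3 steps. Step 8 lands at position 2 of the cycle → -3.
Second: linear, -1 per step → -19 at step 8.

(-3, -19)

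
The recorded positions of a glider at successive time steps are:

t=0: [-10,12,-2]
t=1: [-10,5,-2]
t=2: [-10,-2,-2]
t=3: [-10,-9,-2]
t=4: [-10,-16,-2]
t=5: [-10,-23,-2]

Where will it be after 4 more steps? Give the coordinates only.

[-10,-51,-2]

Constant displacement of [+0,-7,+0] per step.
step 6: [-10,-23,-2] + [+0,-7,+0] → [-10,-30,-2]
step 7: [-10,-30,-2] + [+0,-7,+0] → [-10,-37,-2]
step 8: [-10,-37,-2] + [+0,-7,+0] → [-10,-44,-2]
step 9: [-10,-44,-2] + [+0,-7,+0] → [-10,-51,-2]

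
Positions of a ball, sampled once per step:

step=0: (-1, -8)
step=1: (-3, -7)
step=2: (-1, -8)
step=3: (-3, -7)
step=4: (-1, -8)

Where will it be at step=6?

The jumps are (-2, +1), (+2, -1), (-2, +1), (+2, -1) — a geometric progression with ratio -1.
step 5: (-1, -8) + (-2, +1) → (-3, -7)
step 6: (-3, -7) + (+2, -1) → (-1, -8)

(-1, -8)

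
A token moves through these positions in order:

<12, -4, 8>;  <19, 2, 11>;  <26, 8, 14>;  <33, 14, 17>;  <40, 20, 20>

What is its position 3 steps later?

Each step adds <+7, +6, +3> to the position.
step 5: <40, 20, 20> + <+7, +6, +3> → <47, 26, 23>
step 6: <47, 26, 23> + <+7, +6, +3> → <54, 32, 26>
step 7: <54, 32, 26> + <+7, +6, +3> → <61, 38, 29>

<61, 38, 29>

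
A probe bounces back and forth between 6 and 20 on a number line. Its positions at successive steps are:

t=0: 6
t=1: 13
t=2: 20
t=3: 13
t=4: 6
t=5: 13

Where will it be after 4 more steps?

The value travels 7 per step and bounces off the walls at 6 and 20.
  step 6: 13 → 20
  step 7: 20 → 13
  step 8: 13 → 6
  step 9: 6 → 13

13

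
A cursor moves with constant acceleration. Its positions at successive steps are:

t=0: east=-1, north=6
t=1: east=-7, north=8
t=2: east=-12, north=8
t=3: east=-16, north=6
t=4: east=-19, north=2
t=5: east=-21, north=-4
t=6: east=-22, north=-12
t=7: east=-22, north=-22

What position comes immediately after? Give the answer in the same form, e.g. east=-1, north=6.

Successive displacements: (-6, +2), (-5, +0), (-4, -2), (-3, -4), (-2, -6), (-1, -8), (+0, -10) — each changes by (+1, -2).
step 8: east=-22, north=-22 + (+1, -12) → east=-21, north=-34

east=-21, north=-34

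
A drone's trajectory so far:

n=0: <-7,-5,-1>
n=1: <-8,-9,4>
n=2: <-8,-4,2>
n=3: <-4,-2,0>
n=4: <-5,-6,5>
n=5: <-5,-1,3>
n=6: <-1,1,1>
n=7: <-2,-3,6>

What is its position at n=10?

<1,0,7>

Differencing gives <-1,-4,+5>, <+0,+5,-2>, <+4,+2,-2>, <-1,-4,+5>, <+0,+5,-2>, <+4,+2,-2>, <-1,-4,+5>. This is the pattern <-1,-4,+5>, <+0,+5,-2>, <+4,+2,-2> repeated.
step 8: apply <+0,+5,-2> → <-2,2,4>
step 9: apply <+4,+2,-2> → <2,4,2>
step 10: apply <-1,-4,+5> → <1,0,7>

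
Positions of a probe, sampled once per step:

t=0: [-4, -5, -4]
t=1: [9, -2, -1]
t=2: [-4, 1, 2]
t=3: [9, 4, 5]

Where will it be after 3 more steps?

The first coordinate repeats the cycle [-4, 9] with period 2; step 6 mod 2 = 0, giving -4.
The second coordinate changes by +3 each step, so at step 6 it is -5 + 6·(3) = 13.
The third coordinate changes by +3 each step, so at step 6 it is -4 + 6·(3) = 14.

[-4, 13, 14]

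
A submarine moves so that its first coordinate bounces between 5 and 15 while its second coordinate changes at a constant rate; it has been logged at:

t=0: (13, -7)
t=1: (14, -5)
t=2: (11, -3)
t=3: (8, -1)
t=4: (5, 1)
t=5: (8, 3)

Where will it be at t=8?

(13, 9)

The first coordinate reflects between 5 and 15, moving 3 per step.
  step 6: 8 → 11
  step 7: 11 → 14
  step 8: 14 → 13
The second coordinate changes by +2 each step: at step 8 it is 9.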